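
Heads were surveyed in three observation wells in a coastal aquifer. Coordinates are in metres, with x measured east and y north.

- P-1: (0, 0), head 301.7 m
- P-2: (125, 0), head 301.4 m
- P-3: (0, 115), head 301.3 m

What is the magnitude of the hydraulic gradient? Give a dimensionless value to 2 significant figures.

∂h/∂x = (301.4 − 301.7) / (125 − 0) = -0.002400
∂h/∂y = (301.3 − 301.7) / (115 − 0) = -0.003478
|∇h| = √(-0.002400² + -0.003478²) = 0.004226

0.0042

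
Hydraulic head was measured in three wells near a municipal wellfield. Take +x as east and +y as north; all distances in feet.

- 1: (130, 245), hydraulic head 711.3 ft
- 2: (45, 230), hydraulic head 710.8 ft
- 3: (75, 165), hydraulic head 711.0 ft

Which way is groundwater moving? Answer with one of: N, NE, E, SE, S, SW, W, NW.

W

Taking 1 as reference: 2−1 = (-85, -15, -0.5); 3−1 = (-55, -80, -0.3).
Determinant of the coordinate differences = (-85)·(-80) − (-55)·(-15) = 5975.
∂h/∂x = [(-0.5)·(-80) − (-0.3)·(-15)] / 5975 = +0.005941
∂h/∂y = [(-85)·(-0.3) − (-55)·(-0.5)] / 5975 = -0.0003347
Flow = −∇h = (-0.005941 east, +0.0003347 north), which points west.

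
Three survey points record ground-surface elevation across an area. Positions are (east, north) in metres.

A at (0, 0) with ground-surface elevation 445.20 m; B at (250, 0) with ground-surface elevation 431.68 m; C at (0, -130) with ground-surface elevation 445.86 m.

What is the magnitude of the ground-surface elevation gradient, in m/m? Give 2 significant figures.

0.054 m/m

∂z/∂x = (431.68 − 445.20) / (250 − 0) = -0.05408
∂z/∂y = (445.86 − 445.20) / (-130 − 0) = -0.005077
|∇f| = √(-0.05408² + -0.005077²) = 0.05432 m/m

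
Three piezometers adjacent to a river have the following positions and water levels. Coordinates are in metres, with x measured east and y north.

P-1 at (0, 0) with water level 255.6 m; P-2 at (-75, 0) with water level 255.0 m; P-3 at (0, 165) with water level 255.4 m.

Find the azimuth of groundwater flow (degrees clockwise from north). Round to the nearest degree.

279°

∂h/∂x = (255.0 − 255.6) / (-75 − 0) = +0.008000
∂h/∂y = (255.4 − 255.6) / (165 − 0) = -0.001212
Flow direction (−∇h) has components (-0.008000 E, +0.001212 N).
Azimuth = atan2(E, N) = atan2(-0.008000, +0.001212) = 278.6° ≈ 279°.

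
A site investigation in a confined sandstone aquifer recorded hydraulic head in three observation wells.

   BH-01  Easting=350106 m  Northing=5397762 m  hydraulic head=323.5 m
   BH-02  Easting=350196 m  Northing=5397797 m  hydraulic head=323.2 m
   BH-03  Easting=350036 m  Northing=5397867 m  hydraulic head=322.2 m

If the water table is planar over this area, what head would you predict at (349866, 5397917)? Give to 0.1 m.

321.4 m

Differences from BH-01: to BH-02 (Δx, Δy, Δh) = (90, 35, -0.3); to BH-03 = (-70, 105, -1.3).
Determinant of the coordinate differences = 90·105 − (-70)·35 = 11900.
∂h/∂x = [(-0.3)·105 − (-1.3)·35] / 11900 = +0.001176
∂h/∂y = [90·(-1.3) − (-70)·(-0.3)] / 11900 = -0.01160
h(349866, 5397917) = 323.5 + (+0.001176)·(-240) + (-0.01160)·(155) = 323.5 -0.282 -1.797 = 321.420 m.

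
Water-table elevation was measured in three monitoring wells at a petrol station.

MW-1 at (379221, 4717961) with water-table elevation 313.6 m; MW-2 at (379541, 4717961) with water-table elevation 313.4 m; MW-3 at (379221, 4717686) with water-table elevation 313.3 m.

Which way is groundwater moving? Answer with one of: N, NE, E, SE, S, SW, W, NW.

SE

∂h/∂x = (313.4 − 313.6) / (379541 − 379221) = -0.0006250
∂h/∂y = (313.3 − 313.6) / (4717686 − 4717961) = +0.001091
Flow = −∇h = (+0.0006250 east, -0.001091 north), which points southeast.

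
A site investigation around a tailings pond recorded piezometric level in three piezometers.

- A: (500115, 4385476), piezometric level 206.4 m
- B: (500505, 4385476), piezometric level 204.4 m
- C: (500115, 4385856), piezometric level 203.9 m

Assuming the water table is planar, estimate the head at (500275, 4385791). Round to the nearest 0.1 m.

203.5 m

∂h/∂x = (204.4 − 206.4) / (500505 − 500115) = -0.005128
∂h/∂y = (203.9 − 206.4) / (4385856 − 4385476) = -0.006579
h(500275, 4385791) = 206.4 + (-0.005128)·(160) + (-0.006579)·(315) = 206.4 -0.821 -2.072 = 203.507 m.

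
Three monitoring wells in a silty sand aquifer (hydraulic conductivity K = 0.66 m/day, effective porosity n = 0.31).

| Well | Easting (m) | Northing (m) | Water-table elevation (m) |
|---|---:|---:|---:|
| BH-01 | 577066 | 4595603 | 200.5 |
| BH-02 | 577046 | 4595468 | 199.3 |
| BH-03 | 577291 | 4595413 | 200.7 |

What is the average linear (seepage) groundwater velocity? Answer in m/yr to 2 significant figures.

Taking BH-01 as reference: BH-02−BH-01 = (-20, -135, -1.2); BH-03−BH-01 = (225, -190, +0.2).
Determinant of the coordinate differences = (-20)·(-190) − 225·(-135) = 34175.
∂h/∂x = [(-1.2)·(-190) − (+0.2)·(-135)] / 34175 = +0.007462
∂h/∂y = [(-20)·(+0.2) − 225·(-1.2)] / 34175 = +0.007783
|∇h| = √(0.007462² + 0.007783²) = 0.01078
Seepage velocity v = K·i/n = 0.66 × 0.01078 / 0.31 = 0.02295 m/day = 8.382 m/yr.

8.4 m/yr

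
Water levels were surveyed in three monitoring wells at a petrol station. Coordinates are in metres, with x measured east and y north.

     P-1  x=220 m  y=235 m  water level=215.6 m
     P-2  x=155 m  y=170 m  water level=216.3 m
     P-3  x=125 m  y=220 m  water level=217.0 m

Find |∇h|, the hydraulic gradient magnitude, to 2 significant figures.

0.016

Differences from P-1: to P-2 (Δx, Δy, Δh) = (-65, -65, +0.7); to P-3 = (-95, -15, +1.4).
Solve a·Δx + b·Δy = Δh: det = (-65)·(-15) − (-95)·(-65) = -5200.
∂h/∂x = [(+0.7)·(-15) − (+1.4)·(-65)] / -5200 = -0.01548
∂h/∂y = [(-65)·(+1.4) − (-95)·(+0.7)] / -5200 = +0.004712
|∇h| = √(-0.01548² + 0.004712²) = 0.01618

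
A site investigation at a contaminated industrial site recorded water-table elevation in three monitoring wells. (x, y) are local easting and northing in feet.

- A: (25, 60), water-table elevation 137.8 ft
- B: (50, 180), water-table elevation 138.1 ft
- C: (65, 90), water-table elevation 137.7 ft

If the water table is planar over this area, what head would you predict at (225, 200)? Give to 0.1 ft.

Differences from A: to B (Δx, Δy, Δh) = (25, 120, +0.3); to C = (40, 30, -0.1).
Solve a·Δx + b·Δy = Δh: det = 25·30 − 40·120 = -4050.
∂h/∂x = [(+0.3)·30 − (-0.1)·120] / -4050 = -0.005185
∂h/∂y = [25·(-0.1) − 40·(+0.3)] / -4050 = +0.003580
h(225, 200) = 137.8 + (-0.005185)·(200) + (+0.003580)·(140) = 137.8 -1.037 +0.501 = 137.264 ft.

137.3 ft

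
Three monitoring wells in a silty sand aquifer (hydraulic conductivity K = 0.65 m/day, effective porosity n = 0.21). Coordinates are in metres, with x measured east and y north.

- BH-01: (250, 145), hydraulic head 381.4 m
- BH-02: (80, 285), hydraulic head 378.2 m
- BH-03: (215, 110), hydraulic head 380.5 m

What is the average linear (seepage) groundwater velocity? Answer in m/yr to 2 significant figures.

25 m/yr

Differences from BH-01: to BH-02 (Δx, Δy, Δh) = (-170, 140, -3.2); to BH-03 = (-35, -35, -0.9).
Solve a·Δx + b·Δy = Δh: det = (-170)·(-35) − (-35)·140 = 10850.
∂h/∂x = [(-3.2)·(-35) − (-0.9)·140] / 10850 = +0.02194
∂h/∂y = [(-170)·(-0.9) − (-35)·(-3.2)] / 10850 = +0.003779
|∇h| = √(0.02194² + 0.003779²) = 0.02226
Seepage velocity v = K·i/n = 0.65 × 0.02226 / 0.21 = 0.0689 m/day = 25.17 m/yr.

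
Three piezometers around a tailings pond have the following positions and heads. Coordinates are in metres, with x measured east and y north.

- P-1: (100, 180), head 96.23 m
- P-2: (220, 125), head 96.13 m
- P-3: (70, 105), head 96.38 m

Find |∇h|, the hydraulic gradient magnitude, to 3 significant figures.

0.00204

Taking P-1 as reference: P-2−P-1 = (120, -55, -0.10); P-3−P-1 = (-30, -75, +0.15).
Determinant of the coordinate differences = 120·(-75) − (-30)·(-55) = -10650.
∂h/∂x = [(-0.10)·(-75) − (+0.15)·(-55)] / -10650 = -0.001479
∂h/∂y = [120·(+0.15) − (-30)·(-0.10)] / -10650 = -0.001408
|∇h| = √(-0.001479² + -0.001408²) = 0.002042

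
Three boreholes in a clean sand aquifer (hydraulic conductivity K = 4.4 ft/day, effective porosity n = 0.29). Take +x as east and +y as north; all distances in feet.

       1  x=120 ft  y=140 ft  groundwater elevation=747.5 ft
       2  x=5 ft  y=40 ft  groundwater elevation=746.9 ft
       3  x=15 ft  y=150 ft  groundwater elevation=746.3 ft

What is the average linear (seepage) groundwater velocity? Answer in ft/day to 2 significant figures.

Three-point gradient (reference 1): Δ to 2 = (-115, -100, -0.6), Δ to 3 = (-105, 10, -1.2).
∂h/∂x = +0.01082, ∂h/∂y = -0.006438 (det = -11650).
|∇h| = √(0.01082² + -0.006438²) = 0.01259
Seepage velocity v = K·i/n = 4.4 × 0.01259 / 0.29 = 0.191 ft/day.

0.19 ft/day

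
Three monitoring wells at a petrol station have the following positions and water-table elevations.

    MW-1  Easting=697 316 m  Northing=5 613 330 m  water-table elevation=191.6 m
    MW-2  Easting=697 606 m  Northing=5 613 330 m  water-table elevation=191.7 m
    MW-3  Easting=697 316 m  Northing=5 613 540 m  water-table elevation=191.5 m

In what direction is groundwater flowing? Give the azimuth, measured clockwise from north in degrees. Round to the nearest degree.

324°

∂h/∂x = (191.7 − 191.6) / (697606 − 697316) = +0.0003448
∂h/∂y = (191.5 − 191.6) / (5613540 − 5613330) = -0.0004762
Flow direction (−∇h) has components (-0.0003448 E, +0.0004762 N).
Azimuth = atan2(E, N) = atan2(-0.0003448, +0.0004762) = 324.1° ≈ 324°.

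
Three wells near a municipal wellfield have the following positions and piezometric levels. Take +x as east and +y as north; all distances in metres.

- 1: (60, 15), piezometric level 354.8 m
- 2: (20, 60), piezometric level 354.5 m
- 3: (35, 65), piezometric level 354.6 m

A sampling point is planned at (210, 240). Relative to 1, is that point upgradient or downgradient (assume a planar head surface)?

Taking 1 as reference: 2−1 = (-40, 45, -0.3); 3−1 = (-25, 50, -0.2).
Solve a·Δx + b·Δy = Δh: det = (-40)·50 − (-25)·45 = -875.
∂h/∂x = [(-0.3)·50 − (-0.2)·45] / -875 = +0.006857
∂h/∂y = [(-40)·(-0.2) − (-25)·(-0.3)] / -875 = -0.0005714
Head at (210, 240) = 354.8 + (+0.006857)·(150) + (-0.0005714)·(225) = 355.70 m.
That is higher than the 354.8 m at 1, so the point is upgradient.

upgradient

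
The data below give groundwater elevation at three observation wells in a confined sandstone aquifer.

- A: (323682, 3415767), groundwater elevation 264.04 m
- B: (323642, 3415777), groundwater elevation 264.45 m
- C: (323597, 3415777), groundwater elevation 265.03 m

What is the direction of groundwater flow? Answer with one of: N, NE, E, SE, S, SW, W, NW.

NE

Differences from A: to B (Δx, Δy, Δh) = (-40, 10, +0.41); to C = (-85, 10, +0.99).
Solve a·Δx + b·Δy = Δh: det = (-40)·10 − (-85)·10 = 450.
∂h/∂x = [(+0.41)·10 − (+0.99)·10] / 450 = -0.01289
∂h/∂y = [(-40)·(+0.99) − (-85)·(+0.41)] / 450 = -0.01056
Flow = −∇h = (+0.01289 east, +0.01056 north), which points northeast.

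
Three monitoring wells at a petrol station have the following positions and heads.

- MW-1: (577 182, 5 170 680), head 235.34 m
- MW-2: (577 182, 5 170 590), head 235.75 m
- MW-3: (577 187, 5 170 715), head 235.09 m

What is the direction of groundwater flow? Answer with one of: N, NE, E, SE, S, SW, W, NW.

Differences from MW-1: to MW-2 (Δx, Δy, Δh) = (0, -90, +0.41); to MW-3 = (5, 35, -0.25).
Solve a·Δx + b·Δy = Δh: det = 0·35 − 5·(-90) = 450.
∂h/∂x = [(+0.41)·35 − (-0.25)·(-90)] / 450 = -0.01811
∂h/∂y = [0·(-0.25) − 5·(+0.41)] / 450 = -0.004556
Flow = −∇h = (+0.01811 east, +0.004556 north), which points east.

E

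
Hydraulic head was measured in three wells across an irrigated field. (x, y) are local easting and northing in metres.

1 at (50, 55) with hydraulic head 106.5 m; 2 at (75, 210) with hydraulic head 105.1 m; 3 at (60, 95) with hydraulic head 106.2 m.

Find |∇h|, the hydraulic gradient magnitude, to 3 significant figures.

Three-point gradient (reference 1): Δ to 2 = (25, 155, -1.4), Δ to 3 = (10, 40, -0.3).
∂h/∂x = +0.01727, ∂h/∂y = -0.01182 (det = -550).
|∇h| = √(0.01727² + -0.01182²) = 0.02093

0.0209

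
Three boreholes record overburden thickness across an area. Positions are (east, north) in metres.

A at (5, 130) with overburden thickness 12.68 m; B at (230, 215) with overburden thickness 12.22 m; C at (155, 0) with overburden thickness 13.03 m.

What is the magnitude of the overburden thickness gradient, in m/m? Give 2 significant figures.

0.0036 m/m

With d = a·x + b·y + c and A as origin, the differences give:
  225·a + 85·b = -0.46
  150·a + (-130)·b = +0.35
Eliminate b (×(-130) and ×85, subtract): -42000·a = 30.050 → a = ∂d/∂x = -0.0007155
Back-substitute: b = ∂d/∂y = -0.003518.
|∇f| = √(-0.0007155² + -0.003518²) = 0.00359 m/m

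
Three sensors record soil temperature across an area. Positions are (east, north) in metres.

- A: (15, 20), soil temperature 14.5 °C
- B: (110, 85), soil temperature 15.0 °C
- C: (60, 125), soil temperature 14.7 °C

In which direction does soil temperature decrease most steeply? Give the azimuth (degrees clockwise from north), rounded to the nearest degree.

Three-point gradient (reference A): Δ to B = (95, 65, +0.5), Δ to C = (45, 105, +0.2).
∂T/∂x = +0.005603, ∂T/∂y = -0.0004965 (det = 7050).
Steepest decrease is along −∇f: components (-0.005603 E, +0.0004965 N).
Azimuth = atan2(-0.005603, +0.0004965) = 275.1° ≈ 275°.

275°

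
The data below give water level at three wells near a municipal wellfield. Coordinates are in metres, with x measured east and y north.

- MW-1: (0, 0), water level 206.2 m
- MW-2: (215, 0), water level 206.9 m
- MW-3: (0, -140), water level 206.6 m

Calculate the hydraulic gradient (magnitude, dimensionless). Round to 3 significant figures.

∂h/∂x = (206.9 − 206.2) / (215 − 0) = +0.003256
∂h/∂y = (206.6 − 206.2) / (-140 − 0) = -0.002857
|∇h| = √(0.003256² + -0.002857²) = 0.004332

0.00433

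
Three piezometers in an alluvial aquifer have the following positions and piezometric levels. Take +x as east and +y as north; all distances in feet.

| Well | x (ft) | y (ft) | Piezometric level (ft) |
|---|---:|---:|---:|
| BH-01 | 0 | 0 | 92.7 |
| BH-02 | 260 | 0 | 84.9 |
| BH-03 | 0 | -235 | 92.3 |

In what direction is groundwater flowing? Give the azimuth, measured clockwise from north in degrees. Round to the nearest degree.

093°

∂h/∂x = (84.9 − 92.7) / (260 − 0) = -0.03000
∂h/∂y = (92.3 − 92.7) / (-235 − 0) = +0.001702
Flow direction (−∇h) has components (+0.03000 E, -0.001702 N).
Azimuth = atan2(E, N) = atan2(+0.03000, -0.001702) = 93.2° ≈ 093°.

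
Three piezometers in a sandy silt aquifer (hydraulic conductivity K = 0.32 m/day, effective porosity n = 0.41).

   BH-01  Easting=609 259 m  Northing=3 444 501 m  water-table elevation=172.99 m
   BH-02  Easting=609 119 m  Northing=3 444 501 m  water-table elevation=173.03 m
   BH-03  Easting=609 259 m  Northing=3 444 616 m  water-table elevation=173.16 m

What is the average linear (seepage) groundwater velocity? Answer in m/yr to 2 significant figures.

0.43 m/yr

∂h/∂x = (173.03 − 172.99) / (609119 − 609259) = -0.0002857
∂h/∂y = (173.16 − 172.99) / (3444616 − 3444501) = +0.001478
|∇h| = √(-0.0002857² + 0.001478²) = 0.001505
Seepage velocity v = K·i/n = 0.32 × 0.001505 / 0.41 = 0.001175 m/day = 0.4292 m/yr.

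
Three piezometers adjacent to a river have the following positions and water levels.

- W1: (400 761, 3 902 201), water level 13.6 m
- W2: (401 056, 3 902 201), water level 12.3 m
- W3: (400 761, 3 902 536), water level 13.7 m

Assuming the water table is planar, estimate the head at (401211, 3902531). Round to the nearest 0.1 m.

∂h/∂x = (12.3 − 13.6) / (401056 − 400761) = -0.004407
∂h/∂y = (13.7 − 13.6) / (3902536 − 3902201) = +0.0002985
h(401211, 3902531) = 13.6 + (-0.004407)·(450) + (+0.0002985)·(330) = 13.6 -1.983 +0.099 = 11.715 m.

11.7 m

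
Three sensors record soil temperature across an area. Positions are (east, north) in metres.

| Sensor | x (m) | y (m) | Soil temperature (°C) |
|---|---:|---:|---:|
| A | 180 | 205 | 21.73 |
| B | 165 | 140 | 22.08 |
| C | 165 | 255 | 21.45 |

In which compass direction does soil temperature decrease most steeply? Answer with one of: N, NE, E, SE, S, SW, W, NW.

Taking A as reference: B−A = (-15, -65, +0.35); C−A = (-15, 50, -0.28).
Determinant of the coordinate differences = (-15)·50 − (-15)·(-65) = -1725.
∂T/∂x = [(+0.35)·50 − (-0.28)·(-65)] / -1725 = +0.0004058
∂T/∂y = [(-15)·(-0.28) − (-15)·(+0.35)] / -1725 = -0.005478
Steepest decrease is along −∇f = (-0.0004058 E, +0.005478 N) → north.

N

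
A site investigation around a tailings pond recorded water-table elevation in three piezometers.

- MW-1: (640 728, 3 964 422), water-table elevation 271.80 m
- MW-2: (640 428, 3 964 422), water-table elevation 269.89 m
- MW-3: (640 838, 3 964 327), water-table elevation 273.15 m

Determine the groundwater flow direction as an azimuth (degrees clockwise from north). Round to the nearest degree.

317°

With h = a·x + b·y + c and MW-1 as origin, the differences give:
  (-300)·a + 0·b = -1.91
  110·a + (-95)·b = +1.35
Eliminate b (×(-95) and ×0, subtract): 28500·a = 181.450 → a = ∂h/∂x = +0.006367
Back-substitute: b = ∂h/∂y = -0.006839.
Flow direction (−∇h) has components (-0.006367 E, +0.006839 N).
Azimuth = atan2(E, N) = atan2(-0.006367, +0.006839) = 317.0° ≈ 317°.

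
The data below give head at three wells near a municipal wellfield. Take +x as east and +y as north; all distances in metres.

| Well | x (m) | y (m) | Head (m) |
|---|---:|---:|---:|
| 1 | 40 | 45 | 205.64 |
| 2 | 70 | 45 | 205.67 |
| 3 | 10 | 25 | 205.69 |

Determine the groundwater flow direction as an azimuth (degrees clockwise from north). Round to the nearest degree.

Differences from 1: to 2 (Δx, Δy, Δh) = (30, 0, +0.03); to 3 = (-30, -20, +0.05).
Solve a·Δx + b·Δy = Δh: det = 30·(-20) − (-30)·0 = -600.
∂h/∂x = [(+0.03)·(-20) − (+0.05)·0] / -600 = +0.001000
∂h/∂y = [30·(+0.05) − (-30)·(+0.03)] / -600 = -0.004000
Flow direction (−∇h) has components (-0.001000 E, +0.004000 N).
Azimuth = atan2(E, N) = atan2(-0.001000, +0.004000) = 346.0° ≈ 346°.

346°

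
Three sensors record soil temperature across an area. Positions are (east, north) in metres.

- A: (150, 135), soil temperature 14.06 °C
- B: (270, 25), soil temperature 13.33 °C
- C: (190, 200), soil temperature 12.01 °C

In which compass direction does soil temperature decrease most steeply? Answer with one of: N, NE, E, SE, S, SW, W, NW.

NE

Three-point gradient (reference A): Δ to B = (120, -110, -0.73), Δ to C = (40, 65, -2.05).
∂T/∂x = -0.02237, ∂T/∂y = -0.01777 (det = 12200).
Steepest decrease is along −∇f = (+0.02237 E, +0.01777 N) → northeast.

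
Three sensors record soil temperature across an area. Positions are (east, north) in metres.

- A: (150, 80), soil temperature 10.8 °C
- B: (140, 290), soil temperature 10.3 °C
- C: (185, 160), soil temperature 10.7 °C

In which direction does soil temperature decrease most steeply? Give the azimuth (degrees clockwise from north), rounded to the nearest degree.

314°

Differences from A: to B (Δx, Δy, Δh) = (-10, 210, -0.5); to C = (35, 80, -0.1).
Solve a·Δx + b·Δy = ΔT: det = (-10)·80 − 35·210 = -8150.
∂T/∂x = [(-0.5)·80 − (-0.1)·210] / -8150 = +0.002331
∂T/∂y = [(-10)·(-0.1) − 35·(-0.5)] / -8150 = -0.002270
Steepest decrease is along −∇f: components (-0.002331 E, +0.002270 N).
Azimuth = atan2(-0.002331, +0.002270) = 314.2° ≈ 314°.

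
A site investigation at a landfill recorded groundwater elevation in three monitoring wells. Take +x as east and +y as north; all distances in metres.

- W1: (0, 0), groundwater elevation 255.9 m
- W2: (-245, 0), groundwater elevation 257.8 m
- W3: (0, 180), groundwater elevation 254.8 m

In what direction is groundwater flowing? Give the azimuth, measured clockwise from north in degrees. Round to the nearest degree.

∂h/∂x = (257.8 − 255.9) / (-245 − 0) = -0.007755
∂h/∂y = (254.8 − 255.9) / (180 − 0) = -0.006111
Flow direction (−∇h) has components (+0.007755 E, +0.006111 N).
Azimuth = atan2(E, N) = atan2(+0.007755, +0.006111) = 51.8° ≈ 052°.

052°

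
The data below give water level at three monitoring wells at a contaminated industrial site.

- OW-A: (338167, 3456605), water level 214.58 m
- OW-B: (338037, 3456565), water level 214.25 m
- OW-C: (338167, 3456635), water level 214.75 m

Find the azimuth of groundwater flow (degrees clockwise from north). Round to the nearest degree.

188°

Differences from OW-A: to OW-B (Δx, Δy, Δh) = (-130, -40, -0.33); to OW-C = (0, 30, +0.17).
Determinant of the coordinate differences = (-130)·30 − 0·(-40) = -3900.
∂h/∂x = [(-0.33)·30 − (+0.17)·(-40)] / -3900 = +0.0007949
∂h/∂y = [(-130)·(+0.17) − 0·(-0.33)] / -3900 = +0.005667
Flow direction (−∇h) has components (-0.0007949 E, -0.005667 N).
Azimuth = atan2(E, N) = atan2(-0.0007949, -0.005667) = 188.0° ≈ 188°.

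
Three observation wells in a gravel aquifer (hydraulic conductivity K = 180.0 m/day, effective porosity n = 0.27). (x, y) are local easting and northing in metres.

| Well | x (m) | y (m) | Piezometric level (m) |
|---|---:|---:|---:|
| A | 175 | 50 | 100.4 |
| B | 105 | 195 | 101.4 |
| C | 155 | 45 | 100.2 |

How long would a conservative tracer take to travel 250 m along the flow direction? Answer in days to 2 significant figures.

With h = a·x + b·y + c and A as origin, the differences give:
  (-70)·a + 145·b = +1.0
  (-20)·a + (-5)·b = -0.2
Eliminate b (×(-5) and ×145, subtract): 3250·a = 24.00 → a = ∂h/∂x = +0.007385
Back-substitute: b = ∂h/∂y = +0.01046.
|∇h| = √(0.007385² + 0.01046²) = 0.0128
Seepage velocity v = K·i/n = 180.0 × 0.0128 / 0.27 = 8.533 m/day.
t = 250 / 8.533 = 29.3 days.

29 days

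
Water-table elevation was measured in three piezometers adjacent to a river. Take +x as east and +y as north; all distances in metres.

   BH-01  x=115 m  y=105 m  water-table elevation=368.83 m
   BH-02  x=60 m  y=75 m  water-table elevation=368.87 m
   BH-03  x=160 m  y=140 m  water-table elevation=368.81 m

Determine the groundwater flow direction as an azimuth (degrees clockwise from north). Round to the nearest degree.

131°

Differences from BH-01: to BH-02 (Δx, Δy, Δh) = (-55, -30, +0.04); to BH-03 = (45, 35, -0.02).
Determinant of the coordinate differences = (-55)·35 − 45·(-30) = -575.
∂h/∂x = [(+0.04)·35 − (-0.02)·(-30)] / -575 = -0.001391
∂h/∂y = [(-55)·(-0.02) − 45·(+0.04)] / -575 = +0.001217
Flow direction (−∇h) has components (+0.001391 E, -0.001217 N).
Azimuth = atan2(E, N) = atan2(+0.001391, -0.001217) = 131.2° ≈ 131°.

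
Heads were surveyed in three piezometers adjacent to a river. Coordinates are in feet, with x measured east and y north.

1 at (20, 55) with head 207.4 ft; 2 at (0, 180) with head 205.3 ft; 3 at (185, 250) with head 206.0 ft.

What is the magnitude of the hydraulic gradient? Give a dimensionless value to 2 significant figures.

0.018

Differences from 1: to 2 (Δx, Δy, Δh) = (-20, 125, -2.1); to 3 = (165, 195, -1.4).
Determinant of the coordinate differences = (-20)·195 − 165·125 = -24525.
∂h/∂x = [(-2.1)·195 − (-1.4)·125] / -24525 = +0.009562
∂h/∂y = [(-20)·(-1.4) − 165·(-2.1)] / -24525 = -0.01527
|∇h| = √(0.009562² + -0.01527²) = 0.01802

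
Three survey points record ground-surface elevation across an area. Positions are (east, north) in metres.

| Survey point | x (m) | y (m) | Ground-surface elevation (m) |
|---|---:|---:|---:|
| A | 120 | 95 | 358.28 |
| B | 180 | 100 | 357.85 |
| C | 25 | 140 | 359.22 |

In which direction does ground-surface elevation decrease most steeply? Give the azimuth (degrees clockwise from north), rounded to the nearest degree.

With z = a·x + b·y + c and A as origin, the differences give:
  60·a + 5·b = -0.43
  (-95)·a + 45·b = +0.94
Eliminate b (×45 and ×5, subtract): 3175·a = -24.050 → a = ∂z/∂x = -0.007575
Back-substitute: b = ∂z/∂y = +0.004898.
Steepest decrease is along −∇f: components (+0.007575 E, -0.004898 N).
Azimuth = atan2(+0.007575, -0.004898) = 122.9° ≈ 123°.

123°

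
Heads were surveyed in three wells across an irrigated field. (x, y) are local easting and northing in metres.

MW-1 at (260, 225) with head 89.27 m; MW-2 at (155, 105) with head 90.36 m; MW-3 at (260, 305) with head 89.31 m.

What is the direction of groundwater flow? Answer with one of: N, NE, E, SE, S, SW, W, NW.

E

Differences from MW-1: to MW-2 (Δx, Δy, Δh) = (-105, -120, +1.09); to MW-3 = (0, 80, +0.04).
Solve a·Δx + b·Δy = Δh: det = (-105)·80 − 0·(-120) = -8400.
∂h/∂x = [(+1.09)·80 − (+0.04)·(-120)] / -8400 = -0.01095
∂h/∂y = [(-105)·(+0.04) − 0·(+1.09)] / -8400 = +0.0005000
Flow = −∇h = (+0.01095 east, -0.0005000 north), which points east.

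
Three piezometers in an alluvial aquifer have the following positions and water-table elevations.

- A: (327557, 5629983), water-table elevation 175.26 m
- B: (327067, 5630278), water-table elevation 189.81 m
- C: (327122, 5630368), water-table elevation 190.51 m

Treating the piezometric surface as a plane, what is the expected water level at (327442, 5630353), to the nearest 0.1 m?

184.4 m

Differences from A: to B (Δx, Δy, Δh) = (-490, 295, +14.55); to C = (-435, 385, +15.25).
Solve a·Δx + b·Δy = Δh: det = (-490)·385 − (-435)·295 = -60325.
∂h/∂x = [(+14.55)·385 − (+15.25)·295] / -60325 = -0.01828
∂h/∂y = [(-490)·(+15.25) − (-435)·(+14.55)] / -60325 = +0.01895
h(327442, 5630353) = 175.26 + (-0.01828)·(-115) + (+0.01895)·(370) = 175.26 +2.103 +7.012 = 184.375 m.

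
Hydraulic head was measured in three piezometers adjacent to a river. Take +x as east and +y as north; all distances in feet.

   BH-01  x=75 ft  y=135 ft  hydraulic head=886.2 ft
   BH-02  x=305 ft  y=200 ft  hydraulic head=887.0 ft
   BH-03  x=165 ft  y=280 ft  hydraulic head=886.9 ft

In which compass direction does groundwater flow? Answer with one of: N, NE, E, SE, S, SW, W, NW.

With h = a·x + b·y + c and BH-01 as origin, the differences give:
  230·a + 65·b = +0.8
  90·a + 145·b = +0.7
Eliminate b (×145 and ×65, subtract): 27500·a = 70.50 → a = ∂h/∂x = +0.002564
Back-substitute: b = ∂h/∂y = +0.003236.
Flow = −∇h = (-0.002564 east, -0.003236 north), which points southwest.

SW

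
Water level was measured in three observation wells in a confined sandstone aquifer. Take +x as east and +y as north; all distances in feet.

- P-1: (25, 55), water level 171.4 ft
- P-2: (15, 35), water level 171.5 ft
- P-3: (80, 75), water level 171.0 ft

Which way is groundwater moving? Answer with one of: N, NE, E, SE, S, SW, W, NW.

E

With h = a·x + b·y + c and P-1 as origin, the differences give:
  (-10)·a + (-20)·b = +0.1
  55·a + 20·b = -0.4
Eliminate b (×20 and ×(-20), subtract): 900·a = -6.00 → a = ∂h/∂x = -0.006667
Back-substitute: b = ∂h/∂y = -0.001667.
Flow = −∇h = (+0.006667 east, +0.001667 north), which points east.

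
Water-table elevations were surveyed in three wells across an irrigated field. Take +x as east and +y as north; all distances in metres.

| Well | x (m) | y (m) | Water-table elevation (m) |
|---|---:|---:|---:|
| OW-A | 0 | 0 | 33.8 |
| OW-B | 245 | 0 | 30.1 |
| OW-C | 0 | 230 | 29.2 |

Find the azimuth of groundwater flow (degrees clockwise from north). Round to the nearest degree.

∂h/∂x = (30.1 − 33.8) / (245 − 0) = -0.01510
∂h/∂y = (29.2 − 33.8) / (230 − 0) = -0.02000
Flow direction (−∇h) has components (+0.01510 E, +0.02000 N).
Azimuth = atan2(E, N) = atan2(+0.01510, +0.02000) = 37.1° ≈ 037°.

037°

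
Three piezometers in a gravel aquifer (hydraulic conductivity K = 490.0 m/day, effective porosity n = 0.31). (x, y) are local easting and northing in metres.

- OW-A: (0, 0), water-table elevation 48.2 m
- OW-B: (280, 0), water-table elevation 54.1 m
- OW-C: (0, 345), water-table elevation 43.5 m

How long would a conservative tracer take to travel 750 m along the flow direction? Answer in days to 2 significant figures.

∂h/∂x = (54.1 − 48.2) / (280 − 0) = +0.02107
∂h/∂y = (43.5 − 48.2) / (345 − 0) = -0.01362
|∇h| = √(0.02107² + -0.01362²) = 0.02509
Seepage velocity v = K·i/n = 490.0 × 0.02509 / 0.31 = 39.66 m/day.
t = 750 / 39.66 = 18.91 days.

19 days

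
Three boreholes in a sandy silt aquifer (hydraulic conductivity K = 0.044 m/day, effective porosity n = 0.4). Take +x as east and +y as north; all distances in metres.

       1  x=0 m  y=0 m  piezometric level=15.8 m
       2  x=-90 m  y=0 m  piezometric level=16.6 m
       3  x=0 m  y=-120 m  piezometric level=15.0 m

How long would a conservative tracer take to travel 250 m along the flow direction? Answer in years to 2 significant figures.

560 years

∂h/∂x = (16.6 − 15.8) / (-90 − 0) = -0.008889
∂h/∂y = (15.0 − 15.8) / (-120 − 0) = +0.006667
|∇h| = √(-0.008889² + 0.006667²) = 0.01111
Seepage velocity v = K·i/n = 0.044 × 0.01111 / 0.4 = 0.001222 m/day.
t = 250 / 0.001222 = 2.046e+05 days = 560 years.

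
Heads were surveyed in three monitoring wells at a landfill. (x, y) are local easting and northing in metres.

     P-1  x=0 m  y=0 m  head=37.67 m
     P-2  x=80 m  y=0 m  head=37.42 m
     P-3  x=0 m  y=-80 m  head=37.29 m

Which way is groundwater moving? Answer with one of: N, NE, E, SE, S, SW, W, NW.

∂h/∂x = (37.42 − 37.67) / (80 − 0) = -0.003125
∂h/∂y = (37.29 − 37.67) / (-80 − 0) = +0.004750
Flow = −∇h = (+0.003125 east, -0.004750 north), which points southeast.

SE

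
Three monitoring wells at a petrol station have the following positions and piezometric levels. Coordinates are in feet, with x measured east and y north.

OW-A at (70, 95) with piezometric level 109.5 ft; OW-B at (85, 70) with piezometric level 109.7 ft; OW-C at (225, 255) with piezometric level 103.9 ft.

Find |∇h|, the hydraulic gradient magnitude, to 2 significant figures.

0.025

Three-point gradient (reference OW-A): Δ to OW-B = (15, -25, +0.2), Δ to OW-C = (155, 160, -5.6).
∂h/∂x = -0.01721, ∂h/∂y = -0.01833 (det = 6275).
|∇h| = √(-0.01721² + -0.01833²) = 0.02514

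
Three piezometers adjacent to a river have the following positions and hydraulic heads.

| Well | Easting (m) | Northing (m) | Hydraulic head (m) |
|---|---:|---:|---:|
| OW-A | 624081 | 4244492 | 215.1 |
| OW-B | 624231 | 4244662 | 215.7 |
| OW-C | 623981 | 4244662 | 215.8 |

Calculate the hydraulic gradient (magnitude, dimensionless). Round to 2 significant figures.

0.0039

Taking OW-A as reference: OW-B−OW-A = (150, 170, +0.6); OW-C−OW-A = (-100, 170, +0.7).
Solve a·Δx + b·Δy = Δh: det = 150·170 − (-100)·170 = 42500.
∂h/∂x = [(+0.6)·170 − (+0.7)·170] / 42500 = -0.0004000
∂h/∂y = [150·(+0.7) − (-100)·(+0.6)] / 42500 = +0.003882
|∇h| = √(-0.0004000² + 0.003882²) = 0.003903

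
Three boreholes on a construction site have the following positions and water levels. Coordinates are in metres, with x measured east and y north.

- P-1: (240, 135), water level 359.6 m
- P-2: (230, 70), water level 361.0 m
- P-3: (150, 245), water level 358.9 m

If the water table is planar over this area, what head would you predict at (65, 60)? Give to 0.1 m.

363.8 m

Differences from P-1: to P-2 (Δx, Δy, Δh) = (-10, -65, +1.4); to P-3 = (-90, 110, -0.7).
Determinant of the coordinate differences = (-10)·110 − (-90)·(-65) = -6950.
∂h/∂x = [(+1.4)·110 − (-0.7)·(-65)] / -6950 = -0.01561
∂h/∂y = [(-10)·(-0.7) − (-90)·(+1.4)] / -6950 = -0.01914
h(65, 60) = 359.6 + (-0.01561)·(-175) + (-0.01914)·(-75) = 359.6 +2.732 +1.435 = 363.767 m.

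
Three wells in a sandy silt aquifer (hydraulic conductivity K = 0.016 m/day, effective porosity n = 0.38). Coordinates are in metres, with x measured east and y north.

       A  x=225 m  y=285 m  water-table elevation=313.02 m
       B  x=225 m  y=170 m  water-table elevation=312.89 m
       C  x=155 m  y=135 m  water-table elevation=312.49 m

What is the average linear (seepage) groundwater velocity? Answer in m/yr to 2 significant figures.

Differences from A: to B (Δx, Δy, Δh) = (0, -115, -0.13); to C = (-70, -150, -0.53).
Determinant of the coordinate differences = 0·(-150) − (-70)·(-115) = -8050.
∂h/∂x = [(-0.13)·(-150) − (-0.53)·(-115)] / -8050 = +0.005149
∂h/∂y = [0·(-0.53) − (-70)·(-0.13)] / -8050 = +0.001130
|∇h| = √(0.005149² + 0.001130²) = 0.005272
Seepage velocity v = K·i/n = 0.016 × 0.005272 / 0.38 = 0.000222 m/day = 0.08109 m/yr.

0.081 m/yr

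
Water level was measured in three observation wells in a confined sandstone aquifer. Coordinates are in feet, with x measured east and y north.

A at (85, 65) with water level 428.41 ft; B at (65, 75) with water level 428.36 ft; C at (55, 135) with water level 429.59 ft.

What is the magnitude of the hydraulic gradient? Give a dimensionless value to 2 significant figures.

Differences from A: to B (Δx, Δy, Δh) = (-20, 10, -0.05); to C = (-30, 70, +1.18).
Solve a·Δx + b·Δy = Δh: det = (-20)·70 − (-30)·10 = -1100.
∂h/∂x = [(-0.05)·70 − (+1.18)·10] / -1100 = +0.01391
∂h/∂y = [(-20)·(+1.18) − (-30)·(-0.05)] / -1100 = +0.02282
|∇h| = √(0.01391² + 0.02282²) = 0.02673

0.027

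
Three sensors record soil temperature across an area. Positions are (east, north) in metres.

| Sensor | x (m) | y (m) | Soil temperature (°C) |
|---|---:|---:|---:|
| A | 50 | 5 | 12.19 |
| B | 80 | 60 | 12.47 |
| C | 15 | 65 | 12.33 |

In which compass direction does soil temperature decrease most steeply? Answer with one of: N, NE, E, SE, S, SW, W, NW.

With T = a·x + b·y + c and A as origin, the differences give:
  30·a + 55·b = +0.28
  (-35)·a + 60·b = +0.14
Eliminate b (×60 and ×55, subtract): 3725·a = 9.100 → a = ∂T/∂x = +0.002443
Back-substitute: b = ∂T/∂y = +0.003758.
Steepest decrease is along −∇f = (-0.002443 E, -0.003758 N) → southwest.

SW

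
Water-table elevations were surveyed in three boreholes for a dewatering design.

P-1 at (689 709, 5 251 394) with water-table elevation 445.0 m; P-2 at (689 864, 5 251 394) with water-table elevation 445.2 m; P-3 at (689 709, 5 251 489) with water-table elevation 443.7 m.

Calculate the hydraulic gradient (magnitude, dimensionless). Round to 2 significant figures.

0.014

∂h/∂x = (445.2 − 445.0) / (689864 − 689709) = +0.001290
∂h/∂y = (443.7 − 445.0) / (5251489 − 5251394) = -0.01368
|∇h| = √(0.001290² + -0.01368²) = 0.01374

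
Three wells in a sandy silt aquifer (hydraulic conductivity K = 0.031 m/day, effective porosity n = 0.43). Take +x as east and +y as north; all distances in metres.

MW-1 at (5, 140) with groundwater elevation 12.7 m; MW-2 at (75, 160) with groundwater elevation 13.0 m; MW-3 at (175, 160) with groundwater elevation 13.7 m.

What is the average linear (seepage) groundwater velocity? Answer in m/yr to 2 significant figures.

0.31 m/yr

Taking MW-1 as reference: MW-2−MW-1 = (70, 20, +0.3); MW-3−MW-1 = (170, 20, +1.0).
Solve a·Δx + b·Δy = Δh: det = 70·20 − 170·20 = -2000.
∂h/∂x = [(+0.3)·20 − (+1.0)·20] / -2000 = +0.007000
∂h/∂y = [70·(+1.0) − 170·(+0.3)] / -2000 = -0.009500
|∇h| = √(0.007000² + -0.009500²) = 0.0118
Seepage velocity v = K·i/n = 0.031 × 0.0118 / 0.43 = 0.0008507 m/day = 0.3107 m/yr.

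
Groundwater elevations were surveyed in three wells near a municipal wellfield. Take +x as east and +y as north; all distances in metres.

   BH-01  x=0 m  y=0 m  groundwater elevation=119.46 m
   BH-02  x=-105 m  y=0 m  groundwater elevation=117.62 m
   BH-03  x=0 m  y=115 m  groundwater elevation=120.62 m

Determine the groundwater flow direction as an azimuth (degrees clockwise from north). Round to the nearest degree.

∂h/∂x = (117.62 − 119.46) / (-105 − 0) = +0.01752
∂h/∂y = (120.62 − 119.46) / (115 − 0) = +0.01009
Flow direction (−∇h) has components (-0.01752 E, -0.01009 N).
Azimuth = atan2(E, N) = atan2(-0.01752, -0.01009) = 240.1° ≈ 240°.

240°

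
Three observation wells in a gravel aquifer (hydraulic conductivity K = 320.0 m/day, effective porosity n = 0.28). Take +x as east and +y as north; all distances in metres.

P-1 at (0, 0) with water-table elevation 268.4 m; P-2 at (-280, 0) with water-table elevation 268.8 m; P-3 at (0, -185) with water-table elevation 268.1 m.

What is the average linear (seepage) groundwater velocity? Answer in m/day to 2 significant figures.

2.5 m/day

∂h/∂x = (268.8 − 268.4) / (-280 − 0) = -0.001429
∂h/∂y = (268.1 − 268.4) / (-185 − 0) = +0.001622
|∇h| = √(-0.001429² + 0.001622²) = 0.002162
Seepage velocity v = K·i/n = 320.0 × 0.002162 / 0.28 = 2.471 m/day.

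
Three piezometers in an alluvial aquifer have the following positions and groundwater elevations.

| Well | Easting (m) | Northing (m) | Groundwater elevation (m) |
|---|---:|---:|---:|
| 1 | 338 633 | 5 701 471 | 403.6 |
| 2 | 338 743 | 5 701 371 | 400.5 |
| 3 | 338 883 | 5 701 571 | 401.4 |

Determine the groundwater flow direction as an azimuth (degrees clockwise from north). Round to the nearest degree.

Differences from 1: to 2 (Δx, Δy, Δh) = (110, -100, -3.1); to 3 = (250, 100, -2.2).
Solve a·Δx + b·Δy = Δh: det = 110·100 − 250·(-100) = 36000.
∂h/∂x = [(-3.1)·100 − (-2.2)·(-100)] / 36000 = -0.01472
∂h/∂y = [110·(-2.2) − 250·(-3.1)] / 36000 = +0.01481
Flow direction (−∇h) has components (+0.01472 E, -0.01481 N).
Azimuth = atan2(E, N) = atan2(+0.01472, -0.01481) = 135.2° ≈ 135°.

135°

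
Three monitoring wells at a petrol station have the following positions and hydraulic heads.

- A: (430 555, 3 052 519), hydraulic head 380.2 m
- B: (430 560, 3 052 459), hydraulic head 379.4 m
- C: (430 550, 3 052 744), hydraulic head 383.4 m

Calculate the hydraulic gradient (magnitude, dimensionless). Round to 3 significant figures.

Taking A as reference: B−A = (5, -60, -0.8); C−A = (-5, 225, +3.2).
Determinant of the coordinate differences = 5·225 − (-5)·(-60) = 825.
∂h/∂x = [(-0.8)·225 − (+3.2)·(-60)] / 825 = +0.01455
∂h/∂y = [5·(+3.2) − (-5)·(-0.8)] / 825 = +0.01455
|∇h| = √(0.01455² + 0.01455²) = 0.02058

0.0206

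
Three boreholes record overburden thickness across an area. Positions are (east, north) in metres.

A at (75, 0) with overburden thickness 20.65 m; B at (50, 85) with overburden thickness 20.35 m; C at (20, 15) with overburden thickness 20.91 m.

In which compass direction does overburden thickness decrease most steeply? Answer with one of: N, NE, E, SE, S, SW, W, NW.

NE

Taking A as reference: B−A = (-25, 85, -0.30); C−A = (-55, 15, +0.26).
Determinant of the coordinate differences = (-25)·15 − (-55)·85 = 4300.
∂d/∂x = [(-0.30)·15 − (+0.26)·85] / 4300 = -0.006186
∂d/∂y = [(-25)·(+0.26) − (-55)·(-0.30)] / 4300 = -0.005349
Steepest decrease is along −∇f = (+0.006186 E, +0.005349 N) → northeast.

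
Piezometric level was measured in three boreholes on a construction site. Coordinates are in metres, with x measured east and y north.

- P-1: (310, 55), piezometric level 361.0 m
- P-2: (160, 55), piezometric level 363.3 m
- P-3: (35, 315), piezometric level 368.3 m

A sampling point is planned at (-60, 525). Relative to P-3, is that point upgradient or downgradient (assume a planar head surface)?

With h = a·x + b·y + c and P-1 as origin, the differences give:
  (-150)·a + 0·b = +2.3
  (-275)·a + 260·b = +7.3
Eliminate b (×260 and ×0, subtract): -39000·a = 598.00 → a = ∂h/∂x = -0.01533
Back-substitute: b = ∂h/∂y = +0.01186.
Head at (-60, 525) = 361.0 + (-0.01533)·(-370) + (+0.01186)·(470) = 372.25 m.
That is higher than the 368.3 m at P-3, so the point is upgradient.

upgradient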